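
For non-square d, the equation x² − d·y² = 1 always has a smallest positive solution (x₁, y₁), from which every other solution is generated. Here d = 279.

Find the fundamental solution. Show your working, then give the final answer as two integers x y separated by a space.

1520 91

[16; 1,2,2,1,2,2,1,32] for √279; ℓ=8 ⇒ convergent index 7
i=0: a=16 ⇒ p=16, q=1
…
i=2: a=2 ⇒ p=50, q=3
…
i=6: a=2 ⇒ p=1069, q=64
i=7: a=1 ⇒ p=1520, q=91
fundamental: x₁=1520, y₁=91  (since 2310400 − 279·8281 = 1)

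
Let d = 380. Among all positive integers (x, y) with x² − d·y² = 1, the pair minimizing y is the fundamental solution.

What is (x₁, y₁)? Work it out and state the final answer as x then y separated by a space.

39 2

[19; 2,38] for √380; ℓ=2 ⇒ convergent index 1
a_0=19:  p_0=19·1+0=19,  q_0=19·0+1=1
a_1=2:  p_1=2·19+1=39,  q_1=2·1+0=2
(x₁, y₁) = (39, 2);  39² − 380·2² = 1 ✓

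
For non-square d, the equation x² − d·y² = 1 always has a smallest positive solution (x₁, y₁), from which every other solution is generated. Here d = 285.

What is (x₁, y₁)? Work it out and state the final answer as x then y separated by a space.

√285 = [16; 1,7,2,7,1,32, …], period ℓ=6 (even) → k=5
step 0: (16, 1)  from 16·(1,0) + (0,1)
…
step 2: (135, 8)  from 7·(17,1) + (16,1)
step 3: (287, 17)  from 2·(135,8) + (17,1)
step 4: (2144, 127)  from 7·(287,17) + (135,8)
step 5: (2431, 144)  from 1·(2144,127) + (287,17)
→ (2431, 144).  Check: 2431²=5909761, 285·144²=5909760, difference 1.

2431 144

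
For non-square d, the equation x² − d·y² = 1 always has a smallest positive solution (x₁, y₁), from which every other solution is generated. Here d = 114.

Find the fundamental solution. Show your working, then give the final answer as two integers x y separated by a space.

1025 96

√114 = [10; 1,2,10,2,1,20, …], period ℓ=6 (even) → k=5
a_0=10:  p_0=10·1+0=10,  q_0=10·0+1=1
a_1=1:  p_1=1·10+1=11,  q_1=1·1+0=1
…
a_3=10:  p_3=10·32+11=331,  q_3=10·3+1=31
a_4=2:  p_4=2·331+32=694,  q_4=2·31+3=65
a_5=1:  p_5=1·694+331=1025,  q_5=1·65+31=96
fundamental: x₁=1025, y₁=96  (since 1050625 − 114·9216 = 1)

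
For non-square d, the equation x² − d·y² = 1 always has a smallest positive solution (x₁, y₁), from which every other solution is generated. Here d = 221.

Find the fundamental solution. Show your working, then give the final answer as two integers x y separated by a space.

1665 112

[14; 1,6,2,6,1,28] for √221; ℓ=6 ⇒ convergent index 5
k=0  a_k=14  p_k/q_k = 14/1
…
k=4  a_k=6  p_k/q_k = 1442/97
k=5  a_k=1  p_k/q_k = 1665/112
→ (1665, 112).  Check: 1665²=2772225, 221·112²=2772224, difference 1.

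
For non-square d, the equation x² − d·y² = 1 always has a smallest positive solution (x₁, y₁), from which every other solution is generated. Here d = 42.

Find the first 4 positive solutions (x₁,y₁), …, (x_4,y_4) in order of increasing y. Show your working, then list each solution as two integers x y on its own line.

13 2
337 52
8749 1350
227137 35048

√42 → a₀=6, period (2,12); ℓ=2 even so k=1
k=0  a_k=6  p_k/q_k = 6/1
k=1  a_k=2  p_k/q_k = 13/2
→ (13, 2).  Check: 13²=169, 42·2²=168, difference 1.
(x_2, y_2) = (13·13 + 42·2·2, 13·2 + 2·13) = (337, 52)
(x_3, y_3) = (13·337 + 42·2·52, 13·52 + 2·337) = (8749, 1350)
(x_4, y_4) = (13·8749 + 42·2·1350, 13·1350 + 2·8749) = (227137, 35048)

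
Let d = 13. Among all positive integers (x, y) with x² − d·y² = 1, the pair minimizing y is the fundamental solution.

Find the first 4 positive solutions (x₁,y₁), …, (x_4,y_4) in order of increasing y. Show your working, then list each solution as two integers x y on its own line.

649 180
842401 233640
1093435849 303264540
1419278889601 393637139280

d=13: √d = [3; 1,1,1,1,6] (ℓ=5, odd), read p_9/q_9
a_0=3:  p_0=3·1+0=3,  q_0=3·0+1=1
…
a_2=1:  p_2=1·4+3=7,  q_2=1·1+1=2
a_3=1:  p_3=1·7+4=11,  q_3=1·2+1=3
a_4=1:  p_4=1·11+7=18,  q_4=1·3+2=5
a_5=6:  p_5=6·18+11=119,  q_5=6·5+3=33
a_6=1:  p_6=1·119+18=137,  q_6=1·33+5=38
a_7=1:  p_7=1·137+119=256,  q_7=1·38+33=71
a_8=1:  p_8=1·256+137=393,  q_8=1·71+38=109
a_9=1:  p_9=1·393+256=649,  q_9=1·109+71=180
→ (649, 180).  Check: 649²=421201, 13·180²=421200, difference 1.
n=2: (649,180)∘(649,180) = (649·649+13·180·180, 649·180+180·649) = (842401,233640)
n=3: (842401,233640)∘(649,180) = (649·842401+13·180·233640, 649·233640+180·842401) = (1093435849,303264540)
n=4: (1093435849,303264540)∘(649,180) = (649·1093435849+13·180·303264540, 649·303264540+180·1093435849) = (1419278889601,393637139280)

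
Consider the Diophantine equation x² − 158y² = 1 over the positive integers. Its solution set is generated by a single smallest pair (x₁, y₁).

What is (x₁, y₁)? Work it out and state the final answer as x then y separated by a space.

7743 616

√158 = [12; 1,1,3,12,3,1,1,24, …], period ℓ=8 (even) → k=7
i=0: a=12 ⇒ p=12, q=1
i=1: a=1 ⇒ p=13, q=1
i=2: a=1 ⇒ p=25, q=2
i=3: a=3 ⇒ p=88, q=7
…
i=6: a=1 ⇒ p=4412, q=351
i=7: a=1 ⇒ p=7743, q=616
(x₁, y₁) = (7743, 616);  7743² − 158·616² = 1 ✓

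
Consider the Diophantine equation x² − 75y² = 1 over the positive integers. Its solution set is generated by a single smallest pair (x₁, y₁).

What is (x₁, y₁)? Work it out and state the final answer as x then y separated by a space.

√75 → a₀=8, period (1,1,1,16); ℓ=4 even so k=3
i=0: a=8 ⇒ p=8, q=1
i=1: a=1 ⇒ p=9, q=1
i=2: a=1 ⇒ p=17, q=2
i=3: a=1 ⇒ p=26, q=3
fundamental: x₁=26, y₁=3  (since 676 − 75·9 = 1)

26 3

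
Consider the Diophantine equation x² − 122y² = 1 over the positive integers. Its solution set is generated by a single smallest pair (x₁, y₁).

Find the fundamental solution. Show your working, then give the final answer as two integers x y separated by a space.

√122 = [11; 22, …], period ℓ=1 (odd) → k=1
i=0: a=11 ⇒ p=11, q=1
i=1: a=22 ⇒ p=243, q=22
fundamental: x₁=243, y₁=22  (since 59049 − 122·484 = 1)

243 22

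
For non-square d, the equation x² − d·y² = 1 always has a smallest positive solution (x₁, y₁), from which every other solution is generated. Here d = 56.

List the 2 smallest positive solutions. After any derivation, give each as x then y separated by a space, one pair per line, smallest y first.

15 2
449 60

√56 = [7; 2,14, …], period ℓ=2 (even) → k=1
step 0: (7, 1)  from 7·(1,0) + (0,1)
step 1: (15, 2)  from 2·(7,1) + (1,0)
(x₁, y₁) = (15, 2);  15² − 56·2² = 1 ✓
n=2: (15,2)∘(15,2) = (15·15+56·2·2, 15·2+2·15) = (449,60)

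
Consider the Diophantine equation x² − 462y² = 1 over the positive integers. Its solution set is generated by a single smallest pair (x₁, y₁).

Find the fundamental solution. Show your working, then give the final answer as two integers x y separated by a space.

[21; 2,42] for √462; ℓ=2 ⇒ convergent index 1
a_0=21:  p_0=21·1+0=21,  q_0=21·0+1=1
a_1=2:  p_1=2·21+1=43,  q_1=2·1+0=2
→ (43, 2).  Check: 43²=1849, 462·2²=1848, difference 1.

43 2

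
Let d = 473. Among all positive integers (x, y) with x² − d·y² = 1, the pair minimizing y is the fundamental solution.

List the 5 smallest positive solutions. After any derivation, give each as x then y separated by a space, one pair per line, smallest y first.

87 4
15137 696
2633751 121100
458257537 21070704
79734177687 3666181396

√473 → a₀=21, period (1,2,1,42); ℓ=4 even so k=3
step 0: (21, 1)  from 21·(1,0) + (0,1)
step 1: (22, 1)  from 1·(21,1) + (1,0)
step 2: (65, 3)  from 2·(22,1) + (21,1)
step 3: (87, 4)  from 1·(65,3) + (22,1)
(x₁, y₁) = (87, 4);  87² − 473·4² = 1 ✓
(87+4√473)^2 = 15137 + 696√473
(87+4√473)^3 = 2633751 + 121100√473
(87+4√473)^4 = 458257537 + 21070704√473
(87+4√473)^5 = 79734177687 + 3666181396√473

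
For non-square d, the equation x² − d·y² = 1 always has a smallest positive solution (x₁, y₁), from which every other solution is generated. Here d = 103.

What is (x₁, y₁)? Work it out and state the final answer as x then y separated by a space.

227528 22419

√103 = [10; 6,1,2,1,1,9,1,1,2,1,6,20, …], period ℓ=12 (even) → k=11
step 0: (10, 1)  from 10·(1,0) + (0,1)
…
step 2: (71, 7)  from 1·(61,6) + (10,1)
step 3: (203, 20)  from 2·(71,7) + (61,6)
…
step 5: (477, 47)  from 1·(274,27) + (203,20)
step 6: (4567, 450)  from 9·(477,47) + (274,27)
step 7: (5044, 497)  from 1·(4567,450) + (477,47)
step 8: (9611, 947)  from 1·(5044,497) + (4567,450)
step 9: (24266, 2391)  from 2·(9611,947) + (5044,497)
step 10: (33877, 3338)  from 1·(24266,2391) + (9611,947)
step 11: (227528, 22419)  from 6·(33877,3338) + (24266,2391)
→ (227528, 22419).  Check: 227528²=51768990784, 103·22419²=51768990783, difference 1.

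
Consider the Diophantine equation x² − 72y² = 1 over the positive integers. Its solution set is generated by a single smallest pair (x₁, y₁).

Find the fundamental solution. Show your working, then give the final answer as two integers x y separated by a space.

17 2

√72 = [8; 2,16, …], period ℓ=2 (even) → k=1
k=0  a_k=8  p_k/q_k = 8/1
k=1  a_k=2  p_k/q_k = 17/2
→ (17, 2).  Check: 17²=289, 72·2²=288, difference 1.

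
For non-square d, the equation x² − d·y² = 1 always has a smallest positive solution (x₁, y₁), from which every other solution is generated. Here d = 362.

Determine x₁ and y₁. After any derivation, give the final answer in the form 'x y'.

723 38

√362 = [19; 38, …], period ℓ=1 (odd) → k=1
step 0: (19, 1)  from 19·(1,0) + (0,1)
step 1: (723, 38)  from 38·(19,1) + (1,0)
→ (723, 38).  Check: 723²=522729, 362·38²=522728, difference 1.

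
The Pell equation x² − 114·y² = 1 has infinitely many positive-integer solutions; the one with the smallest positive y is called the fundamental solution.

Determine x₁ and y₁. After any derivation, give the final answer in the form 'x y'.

1025 96

[10; 1,2,10,2,1,20] for √114; ℓ=6 ⇒ convergent index 5
a_0=10:  p_0=10·1+0=10,  q_0=10·0+1=1
a_1=1:  p_1=1·10+1=11,  q_1=1·1+0=1
a_2=2:  p_2=2·11+10=32,  q_2=2·1+1=3
a_3=10:  p_3=10·32+11=331,  q_3=10·3+1=31
a_4=2:  p_4=2·331+32=694,  q_4=2·31+3=65
a_5=1:  p_5=1·694+331=1025,  q_5=1·65+31=96
→ (1025, 96).  Check: 1025²=1050625, 114·96²=1050624, difference 1.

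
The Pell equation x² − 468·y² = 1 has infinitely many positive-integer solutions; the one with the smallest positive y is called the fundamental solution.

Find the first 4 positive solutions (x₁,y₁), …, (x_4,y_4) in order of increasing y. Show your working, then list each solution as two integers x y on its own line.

649 30
842401 38940
1093435849 50544090
1419278889601 65606189880

√468 = [21; 1,1,1,2,1,1,1,42, …], period ℓ=8 (even) → k=7
step 0: (21, 1)  from 21·(1,0) + (0,1)
…
step 2: (43, 2)  from 1·(22,1) + (21,1)
step 3: (65, 3)  from 1·(43,2) + (22,1)
step 4: (173, 8)  from 2·(65,3) + (43,2)
step 5: (238, 11)  from 1·(173,8) + (65,3)
step 6: (411, 19)  from 1·(238,11) + (173,8)
step 7: (649, 30)  from 1·(411,19) + (238,11)
fundamental: x₁=649, y₁=30  (since 421201 − 468·900 = 1)
(x_2, y_2) = (649·649 + 468·30·30, 649·30 + 30·649) = (842401, 38940)
(x_3, y_3) = (649·842401 + 468·30·38940, 649·38940 + 30·842401) = (1093435849, 50544090)
(x_4, y_4) = (649·1093435849 + 468·30·50544090, 649·50544090 + 30·1093435849) = (1419278889601, 65606189880)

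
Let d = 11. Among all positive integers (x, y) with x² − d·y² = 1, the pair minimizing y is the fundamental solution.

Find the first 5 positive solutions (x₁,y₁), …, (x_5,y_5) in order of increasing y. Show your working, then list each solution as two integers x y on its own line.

√11 → a₀=3, period (3,6); ℓ=2 even so k=1
k=0  a_k=3  p_k/q_k = 3/1
k=1  a_k=3  p_k/q_k = 10/3
fundamental: x₁=10, y₁=3  (since 100 − 11·9 = 1)
(10+3√11)^2 = 199 + 60√11
(10+3√11)^3 = 3970 + 1197√11
(10+3√11)^4 = 79201 + 23880√11
(10+3√11)^5 = 1580050 + 476403√11

10 3
199 60
3970 1197
79201 23880
1580050 476403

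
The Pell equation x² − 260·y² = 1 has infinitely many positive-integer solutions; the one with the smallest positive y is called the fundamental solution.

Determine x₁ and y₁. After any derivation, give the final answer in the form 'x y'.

[16; 8,32] for √260; ℓ=2 ⇒ convergent index 1
i=0: a=16 ⇒ p=16, q=1
i=1: a=8 ⇒ p=129, q=8
fundamental: x₁=129, y₁=8  (since 16641 − 260·64 = 1)

129 8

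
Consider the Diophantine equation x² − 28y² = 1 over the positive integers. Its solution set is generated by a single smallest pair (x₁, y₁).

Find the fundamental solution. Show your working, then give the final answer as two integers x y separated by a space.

d=28: √d = [5; 3,2,3,10] (ℓ=4, even), read p_3/q_3
i=0: a=5 ⇒ p=5, q=1
i=1: a=3 ⇒ p=16, q=3
i=2: a=2 ⇒ p=37, q=7
i=3: a=3 ⇒ p=127, q=24
→ (127, 24).  Check: 127²=16129, 28·24²=16128, difference 1.

127 24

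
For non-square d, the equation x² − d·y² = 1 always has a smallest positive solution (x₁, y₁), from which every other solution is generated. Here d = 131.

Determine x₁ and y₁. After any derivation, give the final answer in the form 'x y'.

d=131: √d = [11; 2,4,11,4,2,22] (ℓ=6, even), read p_5/q_5
step 0: (11, 1)  from 11·(1,0) + (0,1)
step 1: (23, 2)  from 2·(11,1) + (1,0)
step 2: (103, 9)  from 4·(23,2) + (11,1)
…
step 4: (4727, 413)  from 4·(1156,101) + (103,9)
step 5: (10610, 927)  from 2·(4727,413) + (1156,101)
(x₁, y₁) = (10610, 927);  10610² − 131·927² = 1 ✓

10610 927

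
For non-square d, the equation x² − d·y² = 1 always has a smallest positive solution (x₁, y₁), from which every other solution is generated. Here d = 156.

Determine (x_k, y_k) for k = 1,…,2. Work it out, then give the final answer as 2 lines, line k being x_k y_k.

√156 = [12; 2,24, …], period ℓ=2 (even) → k=1
step 0: (12, 1)  from 12·(1,0) + (0,1)
step 1: (25, 2)  from 2·(12,1) + (1,0)
(x₁, y₁) = (25, 2);  25² − 156·2² = 1 ✓
(x_2, y_2) = (25·25 + 156·2·2, 25·2 + 2·25) = (1249, 100)

25 2
1249 100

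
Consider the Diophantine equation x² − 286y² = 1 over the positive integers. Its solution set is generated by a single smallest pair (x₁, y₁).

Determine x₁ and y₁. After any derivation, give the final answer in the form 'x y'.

d=286: √d = [16; 1,10,3,3,2,3,3,10,1,32] (ℓ=10, even), read p_9/q_9
i=0: a=16 ⇒ p=16, q=1
…
i=4: a=3 ⇒ p=1911, q=113
i=5: a=2 ⇒ p=4397, q=260
…
i=8: a=10 ⇒ p=512132, q=30283
i=9: a=1 ⇒ p=561835, q=33222
(x₁, y₁) = (561835, 33222);  561835² − 286·33222² = 1 ✓

561835 33222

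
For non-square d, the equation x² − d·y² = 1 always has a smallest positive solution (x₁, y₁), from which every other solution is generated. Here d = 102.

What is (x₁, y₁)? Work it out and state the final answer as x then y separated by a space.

101 10

√102 → a₀=10, period (10,20); ℓ=2 even so k=1
step 0: (10, 1)  from 10·(1,0) + (0,1)
step 1: (101, 10)  from 10·(10,1) + (1,0)
(x₁, y₁) = (101, 10);  101² − 102·10² = 1 ✓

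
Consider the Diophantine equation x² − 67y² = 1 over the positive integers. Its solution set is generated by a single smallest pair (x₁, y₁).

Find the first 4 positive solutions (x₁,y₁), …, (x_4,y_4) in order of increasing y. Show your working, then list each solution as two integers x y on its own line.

48842 5967
4771081927 582880428
466058366908226 56938091722785
45526445508292066657 5561940551265649512

√67 = [8; 5,2,1,1,7,1,1,2,5,16, …], period ℓ=10 (even) → k=9
i=0: a=8 ⇒ p=8, q=1
i=1: a=5 ⇒ p=41, q=5
i=2: a=2 ⇒ p=90, q=11
i=3: a=1 ⇒ p=131, q=16
i=4: a=1 ⇒ p=221, q=27
i=5: a=7 ⇒ p=1678, q=205
i=6: a=1 ⇒ p=1899, q=232
i=7: a=1 ⇒ p=3577, q=437
i=8: a=2 ⇒ p=9053, q=1106
i=9: a=5 ⇒ p=48842, q=5967
fundamental: x₁=48842, y₁=5967  (since 2385540964 − 67·35605089 = 1)
(48842+5967√67)^2 = 4771081927 + 582880428√67
(48842+5967√67)^3 = 466058366908226 + 56938091722785√67
(48842+5967√67)^4 = 45526445508292066657 + 5561940551265649512√67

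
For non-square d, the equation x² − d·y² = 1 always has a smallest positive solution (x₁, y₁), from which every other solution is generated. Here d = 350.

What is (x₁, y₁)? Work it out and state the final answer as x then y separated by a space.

√350 = [18; 1,2,2,2,1,36, …], period ℓ=6 (even) → k=5
a_0=18:  p_0=18·1+0=18,  q_0=18·0+1=1
…
a_2=2:  p_2=2·19+18=56,  q_2=2·1+1=3
…
a_4=2:  p_4=2·131+56=318,  q_4=2·7+3=17
a_5=1:  p_5=1·318+131=449,  q_5=1·17+7=24
fundamental: x₁=449, y₁=24  (since 201601 − 350·576 = 1)

449 24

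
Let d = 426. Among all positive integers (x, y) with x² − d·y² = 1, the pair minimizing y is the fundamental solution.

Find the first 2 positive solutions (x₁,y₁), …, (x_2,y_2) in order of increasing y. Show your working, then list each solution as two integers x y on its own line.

√426 = [20; 1,1,1,3,2,6,2,3,1,1,1,40, …], period ℓ=12 (even) → k=11
a_0=20:  p_0=20·1+0=20,  q_0=20·0+1=1
a_1=1:  p_1=1·20+1=21,  q_1=1·1+0=1
…
a_3=1:  p_3=1·41+21=62,  q_3=1·2+1=3
a_4=3:  p_4=3·62+41=227,  q_4=3·3+2=11
…
a_8=3:  p_8=3·7162+3323=24809,  q_8=3·347+161=1202
a_9=1:  p_9=1·24809+7162=31971,  q_9=1·1202+347=1549
a_10=1:  p_10=1·31971+24809=56780,  q_10=1·1549+1202=2751
a_11=1:  p_11=1·56780+31971=88751,  q_11=1·2751+1549=4300
(x₁, y₁) = (88751, 4300);  88751² − 426·4300² = 1 ✓
k=2:  x_2 = 88751·88751+426·4300·4300 = 15753480001,  y_2 = 88751·4300+4300·88751 = 763258600

88751 4300
15753480001 763258600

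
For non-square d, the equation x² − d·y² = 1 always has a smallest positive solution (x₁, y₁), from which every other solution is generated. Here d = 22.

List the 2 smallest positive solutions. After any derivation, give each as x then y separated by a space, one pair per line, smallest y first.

197 42
77617 16548

d=22: √d = [4; 1,2,4,2,1,8] (ℓ=6, even), read p_5/q_5
step 0: (4, 1)  from 4·(1,0) + (0,1)
step 1: (5, 1)  from 1·(4,1) + (1,0)
…
step 3: (61, 13)  from 4·(14,3) + (5,1)
step 4: (136, 29)  from 2·(61,13) + (14,3)
step 5: (197, 42)  from 1·(136,29) + (61,13)
→ (197, 42).  Check: 197²=38809, 22·42²=38808, difference 1.
(197+42√22)^2 = 77617 + 16548√22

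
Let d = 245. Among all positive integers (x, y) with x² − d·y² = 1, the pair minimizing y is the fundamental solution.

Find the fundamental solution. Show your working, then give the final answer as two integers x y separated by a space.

51841 3312

√245 → a₀=15, period (1,1,1,7,6,7,1,1,1,30); ℓ=10 even so k=9
step 0: (15, 1)  from 15·(1,0) + (0,1)
…
step 8: (33825, 2161)  from 1·(18016,1151) + (15809,1010)
step 9: (51841, 3312)  from 1·(33825,2161) + (18016,1151)
(x₁, y₁) = (51841, 3312);  51841² − 245·3312² = 1 ✓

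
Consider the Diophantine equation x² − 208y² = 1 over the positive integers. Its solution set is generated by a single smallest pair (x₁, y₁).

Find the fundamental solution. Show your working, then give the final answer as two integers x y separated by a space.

649 45

[14; 2,2,1,2,2,28] for √208; ℓ=6 ⇒ convergent index 5
a_0=14:  p_0=14·1+0=14,  q_0=14·0+1=1
a_1=2:  p_1=2·14+1=29,  q_1=2·1+0=2
a_2=2:  p_2=2·29+14=72,  q_2=2·2+1=5
a_3=1:  p_3=1·72+29=101,  q_3=1·5+2=7
a_4=2:  p_4=2·101+72=274,  q_4=2·7+5=19
a_5=2:  p_5=2·274+101=649,  q_5=2·19+7=45
(x₁, y₁) = (649, 45);  649² − 208·45² = 1 ✓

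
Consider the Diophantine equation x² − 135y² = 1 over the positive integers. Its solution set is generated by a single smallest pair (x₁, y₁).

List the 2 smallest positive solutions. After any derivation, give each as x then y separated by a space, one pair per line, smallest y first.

[11; 1,1,1,1,1,1,1,22] for √135; ℓ=8 ⇒ convergent index 7
step 0: (11, 1)  from 11·(1,0) + (0,1)
…
step 2: (23, 2)  from 1·(12,1) + (11,1)
step 3: (35, 3)  from 1·(23,2) + (12,1)
…
step 5: (93, 8)  from 1·(58,5) + (35,3)
step 6: (151, 13)  from 1·(93,8) + (58,5)
step 7: (244, 21)  from 1·(151,13) + (93,8)
(x₁, y₁) = (244, 21);  244² − 135·21² = 1 ✓
n=2: (244,21)∘(244,21) = (244·244+135·21·21, 244·21+21·244) = (119071,10248)

244 21
119071 10248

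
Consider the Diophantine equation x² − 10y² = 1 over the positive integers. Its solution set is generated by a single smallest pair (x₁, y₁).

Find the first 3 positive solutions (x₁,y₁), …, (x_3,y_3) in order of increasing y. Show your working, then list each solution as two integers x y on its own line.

√10 → a₀=3, period (6); ℓ=1 odd so k=1
step 0: (3, 1)  from 3·(1,0) + (0,1)
step 1: (19, 6)  from 6·(3,1) + (1,0)
→ (19, 6).  Check: 19²=361, 10·6²=360, difference 1.
n=2: (19,6)∘(19,6) = (19·19+10·6·6, 19·6+6·19) = (721,228)
n=3: (721,228)∘(19,6) = (19·721+10·6·228, 19·228+6·721) = (27379,8658)

19 6
721 228
27379 8658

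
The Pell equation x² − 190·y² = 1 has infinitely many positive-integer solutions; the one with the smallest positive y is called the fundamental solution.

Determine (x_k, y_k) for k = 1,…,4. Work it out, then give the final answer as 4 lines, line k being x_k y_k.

52021 3774
5412368881 392654508
563113683064981 40852560317562
58587473808034384321 4250382080167131096

d=190: √d = [13; 1,3,1,1,1,…,3,1,26] (ℓ=14, even), read p_13/q_13
a_0=13:  p_0=13·1+0=13,  q_0=13·0+1=1
…
a_2=3:  p_2=3·14+13=55,  q_2=3·1+1=4
a_3=1:  p_3=1·55+14=69,  q_3=1·4+1=5
…
a_6=2:  p_6=2·193+124=510,  q_6=2·14+9=37
…
a_8=2:  p_8=2·1213+510=2936,  q_8=2·88+37=213
a_9=1:  p_9=1·2936+1213=4149,  q_9=1·213+88=301
a_10=1:  p_10=1·4149+2936=7085,  q_10=1·301+213=514
a_11=1:  p_11=1·7085+4149=11234,  q_11=1·514+301=815
a_12=3:  p_12=3·11234+7085=40787,  q_12=3·815+514=2959
a_13=1:  p_13=1·40787+11234=52021,  q_13=1·2959+815=3774
(x₁, y₁) = (52021, 3774);  52021² − 190·3774² = 1 ✓
n=2: (52021,3774)∘(52021,3774) = (52021·52021+190·3774·3774, 52021·3774+3774·52021) = (5412368881,392654508)
n=3: (5412368881,392654508)∘(52021,3774) = (52021·5412368881+190·3774·392654508, 52021·392654508+3774·5412368881) = (563113683064981,40852560317562)
n=4: (563113683064981,40852560317562)∘(52021,3774) = (52021·563113683064981+190·3774·40852560317562, 52021·40852560317562+3774·563113683064981) = (58587473808034384321,4250382080167131096)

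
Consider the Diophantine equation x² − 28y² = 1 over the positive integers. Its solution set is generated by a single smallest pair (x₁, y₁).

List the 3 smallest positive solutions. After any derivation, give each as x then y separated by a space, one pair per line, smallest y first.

√28 = [5; 3,2,3,10, …], period ℓ=4 (even) → k=3
k=0  a_k=5  p_k/q_k = 5/1
k=1  a_k=3  p_k/q_k = 16/3
k=2  a_k=2  p_k/q_k = 37/7
k=3  a_k=3  p_k/q_k = 127/24
(x₁, y₁) = (127, 24);  127² − 28·24² = 1 ✓
(127+24√28)^2 = 32257 + 6096√28
(127+24√28)^3 = 8193151 + 1548360√28

127 24
32257 6096
8193151 1548360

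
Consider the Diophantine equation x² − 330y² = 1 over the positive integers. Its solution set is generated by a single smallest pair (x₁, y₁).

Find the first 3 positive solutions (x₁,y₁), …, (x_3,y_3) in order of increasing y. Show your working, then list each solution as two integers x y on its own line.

109 6
23761 1308
5179789 285138

√330 = [18; 6,36, …], period ℓ=2 (even) → k=1
i=0: a=18 ⇒ p=18, q=1
i=1: a=6 ⇒ p=109, q=6
fundamental: x₁=109, y₁=6  (since 11881 − 330·36 = 1)
n=2: (109,6)∘(109,6) = (109·109+330·6·6, 109·6+6·109) = (23761,1308)
n=3: (23761,1308)∘(109,6) = (109·23761+330·6·1308, 109·1308+6·23761) = (5179789,285138)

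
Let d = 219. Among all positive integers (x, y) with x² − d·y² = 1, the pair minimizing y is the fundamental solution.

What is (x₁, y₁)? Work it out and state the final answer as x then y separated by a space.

d=219: √d = [14; 1,3,1,28] (ℓ=4, even), read p_3/q_3
a_0=14:  p_0=14·1+0=14,  q_0=14·0+1=1
…
a_2=3:  p_2=3·15+14=59,  q_2=3·1+1=4
a_3=1:  p_3=1·59+15=74,  q_3=1·4+1=5
→ (74, 5).  Check: 74²=5476, 219·5²=5475, difference 1.

74 5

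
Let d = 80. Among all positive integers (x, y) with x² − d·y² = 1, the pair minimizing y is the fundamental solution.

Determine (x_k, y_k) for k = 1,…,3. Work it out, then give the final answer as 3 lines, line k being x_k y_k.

√80 = [8; 1,16, …], period ℓ=2 (even) → k=1
step 0: (8, 1)  from 8·(1,0) + (0,1)
step 1: (9, 1)  from 1·(8,1) + (1,0)
fundamental: x₁=9, y₁=1  (since 81 − 80·1 = 1)
(x_2, y_2) = (9·9 + 80·1·1, 9·1 + 1·9) = (161, 18)
(x_3, y_3) = (9·161 + 80·1·18, 9·18 + 1·161) = (2889, 323)

9 1
161 18
2889 323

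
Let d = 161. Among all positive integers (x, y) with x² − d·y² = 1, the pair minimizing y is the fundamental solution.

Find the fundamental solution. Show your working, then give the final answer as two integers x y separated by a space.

d=161: √d = [12; 1,2,4,1,2,1,4,2,1,24] (ℓ=10, even), read p_9/q_9
i=0: a=12 ⇒ p=12, q=1
…
i=3: a=4 ⇒ p=165, q=13
i=4: a=1 ⇒ p=203, q=16
i=5: a=2 ⇒ p=571, q=45
…
i=8: a=2 ⇒ p=8108, q=639
i=9: a=1 ⇒ p=11775, q=928
fundamental: x₁=11775, y₁=928  (since 138650625 − 161·861184 = 1)

11775 928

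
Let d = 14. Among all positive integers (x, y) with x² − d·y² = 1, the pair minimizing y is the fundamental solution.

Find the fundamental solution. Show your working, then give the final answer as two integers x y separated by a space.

15 4

√14 → a₀=3, period (1,2,1,6); ℓ=4 even so k=3
a_0=3:  p_0=3·1+0=3,  q_0=3·0+1=1
a_1=1:  p_1=1·3+1=4,  q_1=1·1+0=1
a_2=2:  p_2=2·4+3=11,  q_2=2·1+1=3
a_3=1:  p_3=1·11+4=15,  q_3=1·3+1=4
fundamental: x₁=15, y₁=4  (since 225 − 14·16 = 1)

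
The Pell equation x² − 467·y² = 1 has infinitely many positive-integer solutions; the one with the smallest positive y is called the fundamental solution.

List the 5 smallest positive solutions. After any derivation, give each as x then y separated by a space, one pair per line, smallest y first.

1625626 75225
5285319783751 244575431700
17183906517558380626 795176361465413175
55869210433019434807260001 2585318735566902940613400
181644882158758119549456134390626 8405522709648569143113732563625

√467 → a₀=21, period (1,1,1,1,3,…,1,1,42); ℓ=14 even so k=13
i=0: a=21 ⇒ p=21, q=1
…
i=2: a=1 ⇒ p=43, q=2
…
i=4: a=1 ⇒ p=108, q=5
i=5: a=3 ⇒ p=389, q=18
i=6: a=3 ⇒ p=1275, q=59
…
i=9: a=3 ⇒ p=275465, q=12747
i=10: a=1 ⇒ p=358232, q=16577
i=11: a=1 ⇒ p=633697, q=29324
i=12: a=1 ⇒ p=991929, q=45901
i=13: a=1 ⇒ p=1625626, q=75225
→ (1625626, 75225).  Check: 1625626²=2642659891876, 467·75225²=2642659891875, difference 1.
(x_2, y_2) = (1625626·1625626 + 467·75225·75225, 1625626·75225 + 75225·1625626) = (5285319783751, 244575431700)
(x_3, y_3) = (1625626·5285319783751 + 467·75225·244575431700, 1625626·244575431700 + 75225·5285319783751) = (17183906517558380626, 795176361465413175)
(x_4, y_4) = (1625626·17183906517558380626 + 467·75225·795176361465413175, 1625626·795176361465413175 + 75225·17183906517558380626) = (55869210433019434807260001, 2585318735566902940613400)
(x_5, y_5) = (1625626·55869210433019434807260001 + 467·75225·2585318735566902940613400, 1625626·2585318735566902940613400 + 75225·55869210433019434807260001) = (181644882158758119549456134390626, 8405522709648569143113732563625)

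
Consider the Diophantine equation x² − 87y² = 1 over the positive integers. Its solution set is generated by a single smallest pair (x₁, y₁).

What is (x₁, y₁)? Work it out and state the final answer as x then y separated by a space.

28 3

√87 → a₀=9, period (3,18); ℓ=2 even so k=1
step 0: (9, 1)  from 9·(1,0) + (0,1)
step 1: (28, 3)  from 3·(9,1) + (1,0)
(x₁, y₁) = (28, 3);  28² − 87·3² = 1 ✓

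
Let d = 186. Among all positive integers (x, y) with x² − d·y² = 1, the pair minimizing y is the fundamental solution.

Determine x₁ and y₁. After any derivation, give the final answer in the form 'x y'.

7501 550

d=186: √d = [13; 1,1,1,3,4,3,1,1,1,26] (ℓ=10, even), read p_9/q_9
k=0  a_k=13  p_k/q_k = 13/1
k=1  a_k=1  p_k/q_k = 14/1
…
k=4  a_k=3  p_k/q_k = 150/11
k=5  a_k=4  p_k/q_k = 641/47
k=6  a_k=3  p_k/q_k = 2073/152
k=7  a_k=1  p_k/q_k = 2714/199
k=8  a_k=1  p_k/q_k = 4787/351
k=9  a_k=1  p_k/q_k = 7501/550
fundamental: x₁=7501, y₁=550  (since 56265001 − 186·302500 = 1)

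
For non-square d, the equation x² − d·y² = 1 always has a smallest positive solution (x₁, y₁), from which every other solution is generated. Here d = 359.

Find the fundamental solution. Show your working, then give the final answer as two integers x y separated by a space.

[18; 1,17,1,36] for √359; ℓ=4 ⇒ convergent index 3
a_0=18:  p_0=18·1+0=18,  q_0=18·0+1=1
…
a_2=17:  p_2=17·19+18=341,  q_2=17·1+1=18
a_3=1:  p_3=1·341+19=360,  q_3=1·18+1=19
(x₁, y₁) = (360, 19);  360² − 359·19² = 1 ✓

360 19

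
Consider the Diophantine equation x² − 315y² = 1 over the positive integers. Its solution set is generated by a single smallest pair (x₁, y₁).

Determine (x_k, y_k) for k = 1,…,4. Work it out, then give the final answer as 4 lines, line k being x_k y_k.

√315 → a₀=17, period (1,2,1,34); ℓ=4 even so k=3
i=0: a=17 ⇒ p=17, q=1
…
i=2: a=2 ⇒ p=53, q=3
i=3: a=1 ⇒ p=71, q=4
(x₁, y₁) = (71, 4);  71² − 315·4² = 1 ✓
k=2:  x_2 = 71·71+315·4·4 = 10081,  y_2 = 71·4+4·71 = 568
k=3:  x_3 = 71·10081+315·4·568 = 1431431,  y_3 = 71·568+4·10081 = 80652
k=4:  x_4 = 71·1431431+315·4·80652 = 203253121,  y_4 = 71·80652+4·1431431 = 11452016

71 4
10081 568
1431431 80652
203253121 11452016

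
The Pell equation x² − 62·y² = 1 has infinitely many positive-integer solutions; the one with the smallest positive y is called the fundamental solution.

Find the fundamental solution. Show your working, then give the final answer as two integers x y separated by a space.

63 8

[7; 1,6,1,14] for √62; ℓ=4 ⇒ convergent index 3
k=0  a_k=7  p_k/q_k = 7/1
…
k=2  a_k=6  p_k/q_k = 55/7
k=3  a_k=1  p_k/q_k = 63/8
fundamental: x₁=63, y₁=8  (since 3969 − 62·64 = 1)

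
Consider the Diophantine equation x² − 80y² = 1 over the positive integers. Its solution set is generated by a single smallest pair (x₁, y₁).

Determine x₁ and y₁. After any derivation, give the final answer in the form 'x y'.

√80 = [8; 1,16, …], period ℓ=2 (even) → k=1
k=0  a_k=8  p_k/q_k = 8/1
k=1  a_k=1  p_k/q_k = 9/1
(x₁, y₁) = (9, 1);  9² − 80·1² = 1 ✓

9 1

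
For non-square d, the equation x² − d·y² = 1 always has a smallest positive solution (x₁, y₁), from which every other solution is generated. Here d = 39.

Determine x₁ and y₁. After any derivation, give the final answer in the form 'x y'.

25 4

[6; 4,12] for √39; ℓ=2 ⇒ convergent index 1
step 0: (6, 1)  from 6·(1,0) + (0,1)
step 1: (25, 4)  from 4·(6,1) + (1,0)
(x₁, y₁) = (25, 4);  25² − 39·4² = 1 ✓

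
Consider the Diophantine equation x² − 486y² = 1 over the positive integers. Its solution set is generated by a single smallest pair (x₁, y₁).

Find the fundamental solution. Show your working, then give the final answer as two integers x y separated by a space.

485 22

[22; 22,44] for √486; ℓ=2 ⇒ convergent index 1
i=0: a=22 ⇒ p=22, q=1
i=1: a=22 ⇒ p=485, q=22
→ (485, 22).  Check: 485²=235225, 486·22²=235224, difference 1.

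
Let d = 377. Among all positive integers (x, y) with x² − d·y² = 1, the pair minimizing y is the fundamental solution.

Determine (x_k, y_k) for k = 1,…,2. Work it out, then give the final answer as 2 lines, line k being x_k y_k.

[19; 2,2,2,38] for √377; ℓ=4 ⇒ convergent index 3
a_0=19:  p_0=19·1+0=19,  q_0=19·0+1=1
…
a_2=2:  p_2=2·39+19=97,  q_2=2·2+1=5
a_3=2:  p_3=2·97+39=233,  q_3=2·5+2=12
(x₁, y₁) = (233, 12);  233² − 377·12² = 1 ✓
n=2: (233,12)∘(233,12) = (233·233+377·12·12, 233·12+12·233) = (108577,5592)

233 12
108577 5592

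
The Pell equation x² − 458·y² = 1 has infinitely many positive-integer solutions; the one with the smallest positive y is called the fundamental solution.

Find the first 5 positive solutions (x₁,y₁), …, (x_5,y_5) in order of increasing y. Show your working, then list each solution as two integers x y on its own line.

22899 1070
1048728401 49003860
48029663286099 2244278779210
2199662518128033601 102783479481255720
100740143957198019572499 4707277791038270685350

[21; 2,2,42] for √458; ℓ=3 ⇒ convergent index 5
a_0=21:  p_0=21·1+0=21,  q_0=21·0+1=1
a_1=2:  p_1=2·21+1=43,  q_1=2·1+0=2
a_2=2:  p_2=2·43+21=107,  q_2=2·2+1=5
a_3=42:  p_3=42·107+43=4537,  q_3=42·5+2=212
a_4=2:  p_4=2·4537+107=9181,  q_4=2·212+5=429
a_5=2:  p_5=2·9181+4537=22899,  q_5=2·429+212=1070
fundamental: x₁=22899, y₁=1070  (since 524364201 − 458·1144900 = 1)
k=2:  x_2 = 22899·22899+458·1070·1070 = 1048728401,  y_2 = 22899·1070+1070·22899 = 49003860
k=3:  x_3 = 22899·1048728401+458·1070·49003860 = 48029663286099,  y_3 = 22899·49003860+1070·1048728401 = 2244278779210
k=4:  x_4 = 22899·48029663286099+458·1070·2244278779210 = 2199662518128033601,  y_4 = 22899·2244278779210+1070·48029663286099 = 102783479481255720
k=5:  x_5 = 22899·2199662518128033601+458·1070·102783479481255720 = 100740143957198019572499,  y_5 = 22899·102783479481255720+1070·2199662518128033601 = 4707277791038270685350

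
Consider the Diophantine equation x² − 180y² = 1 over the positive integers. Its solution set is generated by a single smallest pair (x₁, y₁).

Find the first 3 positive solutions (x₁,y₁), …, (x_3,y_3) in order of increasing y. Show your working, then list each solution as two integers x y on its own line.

161 12
51841 3864
16692641 1244196

√180 → a₀=13, period (2,2,2,26); ℓ=4 even so k=3
step 0: (13, 1)  from 13·(1,0) + (0,1)
…
step 2: (67, 5)  from 2·(27,2) + (13,1)
step 3: (161, 12)  from 2·(67,5) + (27,2)
→ (161, 12).  Check: 161²=25921, 180·12²=25920, difference 1.
(x_2, y_2) = (161·161 + 180·12·12, 161·12 + 12·161) = (51841, 3864)
(x_3, y_3) = (161·51841 + 180·12·3864, 161·3864 + 12·51841) = (16692641, 1244196)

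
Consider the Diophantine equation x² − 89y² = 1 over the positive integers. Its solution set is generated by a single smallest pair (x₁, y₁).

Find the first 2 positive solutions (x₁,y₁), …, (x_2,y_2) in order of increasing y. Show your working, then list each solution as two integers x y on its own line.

[9; 2,3,3,2,18] for √89; ℓ=5 ⇒ convergent index 9
a_0=9:  p_0=9·1+0=9,  q_0=9·0+1=1
a_1=2:  p_1=2·9+1=19,  q_1=2·1+0=2
a_2=3:  p_2=3·19+9=66,  q_2=3·2+1=7
a_3=3:  p_3=3·66+19=217,  q_3=3·7+2=23
a_4=2:  p_4=2·217+66=500,  q_4=2·23+7=53
…
a_7=3:  p_7=3·18934+9217=66019,  q_7=3·2007+977=6998
a_8=3:  p_8=3·66019+18934=216991,  q_8=3·6998+2007=23001
a_9=2:  p_9=2·216991+66019=500001,  q_9=2·23001+6998=53000
→ (500001, 53000).  Check: 500001²=250001000001, 89·53000²=250001000000, difference 1.
k=2:  x_2 = 500001·500001+89·53000·53000 = 500002000001,  y_2 = 500001·53000+53000·500001 = 53000106000

500001 53000
500002000001 53000106000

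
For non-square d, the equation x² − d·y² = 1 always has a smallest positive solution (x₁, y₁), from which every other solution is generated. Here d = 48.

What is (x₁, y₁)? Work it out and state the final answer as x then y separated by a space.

√48 → a₀=6, period (1,12); ℓ=2 even so k=1
i=0: a=6 ⇒ p=6, q=1
i=1: a=1 ⇒ p=7, q=1
(x₁, y₁) = (7, 1);  7² − 48·1² = 1 ✓

7 1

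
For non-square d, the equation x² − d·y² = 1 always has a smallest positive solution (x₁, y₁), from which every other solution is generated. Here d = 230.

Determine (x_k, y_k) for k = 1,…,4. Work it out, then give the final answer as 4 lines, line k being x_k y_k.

√230 → a₀=15, period (6,30); ℓ=2 even so k=1
i=0: a=15 ⇒ p=15, q=1
i=1: a=6 ⇒ p=91, q=6
(x₁, y₁) = (91, 6);  91² − 230·6² = 1 ✓
(91+6√230)^2 = 16561 + 1092√230
(91+6√230)^3 = 3014011 + 198738√230
(91+6√230)^4 = 548533441 + 36169224√230

91 6
16561 1092
3014011 198738
548533441 36169224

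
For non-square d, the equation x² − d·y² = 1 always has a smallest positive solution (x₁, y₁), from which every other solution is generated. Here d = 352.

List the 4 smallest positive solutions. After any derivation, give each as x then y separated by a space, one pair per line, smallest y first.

77617 4137
12048797377 642203058
1870383011943601 99691749501435
290347036464004160257 15475549041463557732

d=352: √d = [18; 1,3,5,9,5,3,1,36] (ℓ=8, even), read p_7/q_7
i=0: a=18 ⇒ p=18, q=1
…
i=2: a=3 ⇒ p=75, q=4
i=3: a=5 ⇒ p=394, q=21
…
i=5: a=5 ⇒ p=18499, q=986
i=6: a=3 ⇒ p=59118, q=3151
i=7: a=1 ⇒ p=77617, q=4137
fundamental: x₁=77617, y₁=4137  (since 6024398689 − 352·17114769 = 1)
n=2: (77617,4137)∘(77617,4137) = (77617·77617+352·4137·4137, 77617·4137+4137·77617) = (12048797377,642203058)
n=3: (12048797377,642203058)∘(77617,4137) = (77617·12048797377+352·4137·642203058, 77617·642203058+4137·12048797377) = (1870383011943601,99691749501435)
n=4: (1870383011943601,99691749501435)∘(77617,4137) = (77617·1870383011943601+352·4137·99691749501435, 77617·99691749501435+4137·1870383011943601) = (290347036464004160257,15475549041463557732)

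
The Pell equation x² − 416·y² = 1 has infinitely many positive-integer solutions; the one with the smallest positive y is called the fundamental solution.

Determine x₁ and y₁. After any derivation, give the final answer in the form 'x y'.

5201 255

[20; 2,1,1,9,1,1,2,40] for √416; ℓ=8 ⇒ convergent index 7
k=0  a_k=20  p_k/q_k = 20/1
k=1  a_k=2  p_k/q_k = 41/2
k=2  a_k=1  p_k/q_k = 61/3
k=3  a_k=1  p_k/q_k = 102/5
…
k=5  a_k=1  p_k/q_k = 1081/53
k=6  a_k=1  p_k/q_k = 2060/101
k=7  a_k=2  p_k/q_k = 5201/255
(x₁, y₁) = (5201, 255);  5201² − 416·255² = 1 ✓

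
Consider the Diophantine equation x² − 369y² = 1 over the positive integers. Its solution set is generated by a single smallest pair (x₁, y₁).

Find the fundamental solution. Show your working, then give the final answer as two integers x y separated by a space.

8396801 437120

√369 = [19; 4,1,3,2,7,4,7,2,3,1,4,38, …], period ℓ=12 (even) → k=11
a_0=19:  p_0=19·1+0=19,  q_0=19·0+1=1
a_1=4:  p_1=4·19+1=77,  q_1=4·1+0=4
…
a_3=3:  p_3=3·96+77=365,  q_3=3·5+4=19
a_4=2:  p_4=2·365+96=826,  q_4=2·19+5=43
a_5=7:  p_5=7·826+365=6147,  q_5=7·43+19=320
a_6=4:  p_6=4·6147+826=25414,  q_6=4·320+43=1323
…
a_8=2:  p_8=2·184045+25414=393504,  q_8=2·9581+1323=20485
…
a_10=1:  p_10=1·1364557+393504=1758061,  q_10=1·71036+20485=91521
a_11=4:  p_11=4·1758061+1364557=8396801,  q_11=4·91521+71036=437120
→ (8396801, 437120).  Check: 8396801²=70506267033601, 369·437120²=70506267033600, difference 1.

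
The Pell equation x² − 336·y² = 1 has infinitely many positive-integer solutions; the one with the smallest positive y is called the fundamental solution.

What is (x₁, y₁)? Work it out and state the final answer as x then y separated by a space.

55 3

√336 = [18; 3,36, …], period ℓ=2 (even) → k=1
step 0: (18, 1)  from 18·(1,0) + (0,1)
step 1: (55, 3)  from 3·(18,1) + (1,0)
(x₁, y₁) = (55, 3);  55² − 336·3² = 1 ✓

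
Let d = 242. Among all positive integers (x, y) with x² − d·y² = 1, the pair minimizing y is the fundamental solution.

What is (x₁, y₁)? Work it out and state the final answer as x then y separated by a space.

d=242: √d = [15; 1,1,3,1,14,1,3,1,1,30] (ℓ=10, even), read p_9/q_9
step 0: (15, 1)  from 15·(1,0) + (0,1)
…
step 3: (109, 7)  from 3·(31,2) + (16,1)
…
step 6: (2209, 142)  from 1·(2069,133) + (140,9)
…
step 8: (10905, 701)  from 1·(8696,559) + (2209,142)
step 9: (19601, 1260)  from 1·(10905,701) + (8696,559)
→ (19601, 1260).  Check: 19601²=384199201, 242·1260²=384199200, difference 1.

19601 1260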